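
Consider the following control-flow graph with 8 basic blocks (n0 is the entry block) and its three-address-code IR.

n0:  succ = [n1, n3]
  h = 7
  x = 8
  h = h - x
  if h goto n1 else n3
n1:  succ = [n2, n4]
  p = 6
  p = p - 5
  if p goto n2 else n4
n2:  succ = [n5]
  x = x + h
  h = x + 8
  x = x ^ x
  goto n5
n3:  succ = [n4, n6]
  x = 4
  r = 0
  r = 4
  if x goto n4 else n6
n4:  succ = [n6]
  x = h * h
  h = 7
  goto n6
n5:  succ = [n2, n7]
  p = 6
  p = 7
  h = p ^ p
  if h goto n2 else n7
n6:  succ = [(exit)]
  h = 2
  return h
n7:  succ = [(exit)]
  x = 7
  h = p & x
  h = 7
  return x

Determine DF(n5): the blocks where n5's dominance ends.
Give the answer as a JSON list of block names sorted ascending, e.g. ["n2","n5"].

Answer: ["n2"]

Derivation:
idom tree: n1←n0 n2←n1 n3←n0 n4←n0 n5←n2 n6←n0 n7←n5
Dom∩ at merges:
  n2: preds {n1,n5}: {n0,n1} ∩ {n0,n1,n2,n5} = {n0,n1}; idom=n1
  n4: preds {n1,n3}: {n0,n1} ∩ {n0,n3} = {n0}; idom=n0
  n6: preds {n3,n4}: {n0,n3} ∩ {n0,n4} = {n0}; idom=n0

DF walk-up:
  n2←n1: walk · to n1
  n2←n5: walk n5→n2 to n1
  n4←n1: walk n1 to n0
  n4←n3: walk n3 to n0
  n6←n3: walk n3 to n0
  n6←n4: walk n4 to n0
  n0 → ∅
  n1 → {n4}
  n2 → {n2}
  n3 → {n4,n6}
  n4 → {n6}
  n5 → {n2}
  n6 → ∅
  n7 → ∅

DF(n5) = ["n2"]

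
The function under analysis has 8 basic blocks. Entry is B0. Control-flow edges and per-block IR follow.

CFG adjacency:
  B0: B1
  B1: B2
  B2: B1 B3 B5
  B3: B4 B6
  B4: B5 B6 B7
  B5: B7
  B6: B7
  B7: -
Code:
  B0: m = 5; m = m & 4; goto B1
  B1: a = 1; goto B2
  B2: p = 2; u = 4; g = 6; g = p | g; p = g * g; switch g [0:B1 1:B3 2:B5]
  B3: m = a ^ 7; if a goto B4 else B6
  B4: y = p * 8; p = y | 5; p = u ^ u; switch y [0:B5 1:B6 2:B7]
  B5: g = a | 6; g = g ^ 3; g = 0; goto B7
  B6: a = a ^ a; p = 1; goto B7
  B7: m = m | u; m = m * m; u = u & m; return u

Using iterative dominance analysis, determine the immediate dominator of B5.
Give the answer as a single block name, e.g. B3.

Answer: B2

Working:
idom tree: B1←B0 B2←B1 B3←B2 B4←B3 B5←B2 B6←B3 B7←B2
Dom∩ at merges:
  B1: preds {B0,B2}: {B0} ∩ {B0,B1,B2} = {B0}; idom=B0
  B5: preds {B2,B4}: {B0,B1,B2} ∩ {B0,B1,B2,B3,B4} = {B0,B1,B2}; idom=B2
  B6: preds {B3,B4}: {B0,B1,B2,B3} ∩ {B0,B1,B2,B3,B4} = {B0,B1,B2,B3}; idom=B3
  B7: preds {B4,B5,B6}: {B0,B1,B2,B3,B4} ∩ {B0,B1,B2,B5} ∩ {B0,B1,B2,B3,B6} = {B0,B1,B2}; idom=B2

idom(B5) = B2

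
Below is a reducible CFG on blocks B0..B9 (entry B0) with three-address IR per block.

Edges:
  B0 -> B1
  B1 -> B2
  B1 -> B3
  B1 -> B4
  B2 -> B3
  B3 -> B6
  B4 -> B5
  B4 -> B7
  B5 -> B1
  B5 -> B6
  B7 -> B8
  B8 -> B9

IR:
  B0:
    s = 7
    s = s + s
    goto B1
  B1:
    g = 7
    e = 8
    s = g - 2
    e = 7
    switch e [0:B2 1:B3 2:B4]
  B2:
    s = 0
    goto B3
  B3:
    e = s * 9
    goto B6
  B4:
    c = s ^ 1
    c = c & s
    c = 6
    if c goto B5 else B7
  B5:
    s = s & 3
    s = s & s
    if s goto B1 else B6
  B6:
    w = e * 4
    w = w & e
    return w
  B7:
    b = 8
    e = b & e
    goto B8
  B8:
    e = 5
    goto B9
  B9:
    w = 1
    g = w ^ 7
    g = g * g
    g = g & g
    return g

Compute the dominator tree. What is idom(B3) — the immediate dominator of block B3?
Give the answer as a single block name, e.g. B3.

Answer: B1

Analysis:
idom tree: B1←B0 B2←B1 B3←B1 B4←B1 B5←B4 B6←B1 B7←B4 B8←B7 B9←B8
Dom at joins:
  B1: preds {B0,B5}: {B0} ∩ {B0,B1,B4,B5} = {B0}; idom=B0
  B3: preds {B1,B2}: {B0,B1} ∩ {B0,B1,B2} = {B0,B1}; idom=B1
  B6: preds {B3,B5}: {B0,B1,B3} ∩ {B0,B1,B4,B5} = {B0,B1}; idom=B1

idom(B3) = B1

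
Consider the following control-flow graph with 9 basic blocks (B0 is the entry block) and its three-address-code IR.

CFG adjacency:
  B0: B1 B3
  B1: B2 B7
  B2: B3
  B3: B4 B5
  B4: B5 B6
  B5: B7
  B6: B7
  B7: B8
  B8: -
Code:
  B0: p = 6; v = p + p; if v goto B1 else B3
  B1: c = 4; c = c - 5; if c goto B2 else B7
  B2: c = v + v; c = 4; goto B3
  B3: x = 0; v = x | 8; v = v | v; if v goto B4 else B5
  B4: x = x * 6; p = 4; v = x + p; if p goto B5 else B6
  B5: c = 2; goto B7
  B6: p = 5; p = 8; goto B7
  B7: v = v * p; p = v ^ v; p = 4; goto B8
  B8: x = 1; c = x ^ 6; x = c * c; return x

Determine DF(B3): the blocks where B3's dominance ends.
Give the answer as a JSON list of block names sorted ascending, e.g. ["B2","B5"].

idom tree: B1←B0 B2←B1 B3←B0 B4←B3 B5←B3 B6←B4 B7←B0 B8←B7
Dom∩ at merges:
  B3: preds {B0,B2}: {B0} ∩ {B0,B1,B2} = {B0}; idom=B0
  B5: preds {B3,B4}: {B0,B3} ∩ {B0,B3,B4} = {B0,B3}; idom=B3
  B7: preds {B1,B5,B6}: {B0,B1} ∩ {B0,B3,B5} ∩ {B0,B3,B4,B6} = {B0}; idom=B0

DF derivation:
  join B3 pred B0: · stop@B0
  join B3 pred B2: B2→B1 stop@B0
  join B5 pred B3: · stop@B3
  join B5 pred B4: B4 stop@B3
  join B7 pred B1: B1 stop@B0
  join B7 pred B5: B5→B3 stop@B0
  join B7 pred B6: B6→B4→B3 stop@B0
  B0 → ∅
  B1 → {B3,B7}
  B2 → {B3}
  B3 → {B7}
  B4 → {B5,B7}
  B5 → {B7}
  B6 → {B7}
  B7 → ∅
  B8 → ∅

DF(B3) = ["B7"]

Answer: ["B7"]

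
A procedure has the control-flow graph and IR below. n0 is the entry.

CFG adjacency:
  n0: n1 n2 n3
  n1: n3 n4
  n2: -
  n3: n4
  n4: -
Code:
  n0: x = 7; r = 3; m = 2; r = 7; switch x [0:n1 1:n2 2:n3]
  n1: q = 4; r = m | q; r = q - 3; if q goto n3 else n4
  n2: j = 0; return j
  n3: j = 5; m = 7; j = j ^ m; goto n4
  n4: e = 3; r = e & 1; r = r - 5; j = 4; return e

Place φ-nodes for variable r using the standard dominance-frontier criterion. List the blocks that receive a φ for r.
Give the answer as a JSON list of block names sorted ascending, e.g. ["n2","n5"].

idom tree: n1←n0 n2←n0 n3←n0 n4←n0
Dom at joins:
  n3: preds {n0,n1}: {n0} ∩ {n0,n1} = {n0}; idom=n0
  n4: preds {n1,n3}: {n0,n1} ∩ {n0,n3} = {n0}; idom=n0

Frontier:
  join n3 pred n0: · stop@n0
  join n3 pred n1: n1 stop@n0
  join n4 pred n1: n1 stop@n0
  join n4 pred n3: n3 stop@n0
  n0 → ∅
  n1 → {n3,n4}
  n2 → ∅
  n3 → {n4}
  n4 → ∅

φ for r: defs {n0,n1,n4}
  DF⁺ = {n3,n4}

Answer: ["n3", "n4"]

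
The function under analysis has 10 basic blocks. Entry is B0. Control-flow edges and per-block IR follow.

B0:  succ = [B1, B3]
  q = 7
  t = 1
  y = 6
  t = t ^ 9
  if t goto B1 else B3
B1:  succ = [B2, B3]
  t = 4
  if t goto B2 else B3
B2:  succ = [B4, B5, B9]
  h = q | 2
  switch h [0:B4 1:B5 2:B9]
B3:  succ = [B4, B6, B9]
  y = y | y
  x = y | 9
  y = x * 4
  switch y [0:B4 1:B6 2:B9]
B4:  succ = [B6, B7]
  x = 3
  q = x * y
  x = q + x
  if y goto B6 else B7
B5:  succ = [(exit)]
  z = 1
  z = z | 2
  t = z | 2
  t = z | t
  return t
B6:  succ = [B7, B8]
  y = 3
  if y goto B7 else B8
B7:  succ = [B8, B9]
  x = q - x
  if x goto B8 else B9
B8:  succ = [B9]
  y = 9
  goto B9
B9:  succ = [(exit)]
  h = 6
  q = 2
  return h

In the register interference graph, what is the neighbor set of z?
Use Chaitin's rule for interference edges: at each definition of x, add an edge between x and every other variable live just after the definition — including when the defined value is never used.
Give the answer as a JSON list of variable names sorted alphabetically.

Block summaries:
  B0 def {q,t,y} use ∅
  B1 def {t} use ∅
  B2 def {h} use {q}
  B3 def {x,y} use {y}
  B4 def {q,x} use {y}
  B5 def {t,z} use ∅
  B6 def {y} use ∅
  B7 def {x} use {q,x}
  B8 def {y} use ∅
  B9 def {h,q} use ∅

Backward fixpoint:
  live B0: ∅→{q,y}
  live B1: {q,y}→{q,y}
  live B2: {q,y}→{y}
  live B3: {q,y}→{q,x,y}
  live B4: {y}→{q,x}
  live B5: ∅→∅
  live B6: {q,x}→{q,x}
  live B7: {q,x}→∅
  live B8: ∅→∅
  live B9: ∅→∅

Conflict graph:
  h — {q,y}
  q — {h,t,x,y}
  t — {q,y,z}
  x — {q,y}
  y — {h,q,t,x}
  z — {t}

N(z) = ["t"]

Answer: ["t"]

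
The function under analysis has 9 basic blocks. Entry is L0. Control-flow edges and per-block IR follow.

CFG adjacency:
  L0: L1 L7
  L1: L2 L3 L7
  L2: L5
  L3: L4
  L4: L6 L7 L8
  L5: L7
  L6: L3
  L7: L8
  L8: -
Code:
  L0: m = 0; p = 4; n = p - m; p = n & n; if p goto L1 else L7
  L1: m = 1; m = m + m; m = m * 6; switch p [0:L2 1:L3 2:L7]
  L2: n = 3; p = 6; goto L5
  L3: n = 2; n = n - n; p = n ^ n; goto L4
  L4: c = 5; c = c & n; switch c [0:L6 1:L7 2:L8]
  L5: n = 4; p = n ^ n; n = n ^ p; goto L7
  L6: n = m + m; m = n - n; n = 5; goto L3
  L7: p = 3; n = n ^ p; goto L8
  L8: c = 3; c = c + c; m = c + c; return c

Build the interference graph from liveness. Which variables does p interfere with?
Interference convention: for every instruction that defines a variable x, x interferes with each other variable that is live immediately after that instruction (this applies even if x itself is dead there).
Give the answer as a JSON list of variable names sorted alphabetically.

Block summaries:
  L0 def {m,n,p} use ∅
  L1 def {m} use {p}
  L2 def {n,p} use ∅
  L3 def {n,p} use ∅
  L4 def {c} use {n}
  L5 def {n,p} use ∅
  L6 def {m,n} use {m}
  L7 def {n,p} use {n}
  L8 def {c,m} use ∅

Live sets:
  L0 li=∅ lo={n,p}
  L1 li={n,p} lo={m,n}
  L2 li=∅ lo=∅
  L3 li={m} lo={m,n}
  L4 li={m,n} lo={m,n}
  L5 li=∅ lo={n}
  L6 li={m} lo={m}
  L7 li={n} lo=∅
  L8 li=∅ lo=∅

Conflict graph:
  c: {m,n}
  m: {c,n,p}
  n: {c,m,p}
  p: {m,n}

N(p) = ["m", "n"]

Answer: ["m", "n"]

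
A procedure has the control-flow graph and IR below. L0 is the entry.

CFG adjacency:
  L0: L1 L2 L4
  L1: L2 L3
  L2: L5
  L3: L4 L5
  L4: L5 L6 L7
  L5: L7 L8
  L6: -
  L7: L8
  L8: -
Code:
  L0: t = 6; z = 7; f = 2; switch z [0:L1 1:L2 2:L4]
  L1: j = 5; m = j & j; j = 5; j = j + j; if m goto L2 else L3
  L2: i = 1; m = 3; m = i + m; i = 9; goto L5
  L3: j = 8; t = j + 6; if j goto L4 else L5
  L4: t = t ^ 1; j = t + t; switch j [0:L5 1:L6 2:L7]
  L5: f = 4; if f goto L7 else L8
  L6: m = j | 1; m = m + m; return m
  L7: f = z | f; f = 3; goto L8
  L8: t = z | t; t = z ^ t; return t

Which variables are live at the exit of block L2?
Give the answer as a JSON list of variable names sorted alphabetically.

Answer: ["t", "z"]

Analysis:
Block summaries:
  L0 def {f,t,z} use ∅
  L1 def {j,m} use ∅
  L2 def {i,m} use ∅
  L3 def {j,t} use ∅
  L4 def {j,t} use {t}
  L5 def {f} use ∅
  L6 def {m} use {j}
  L7 def {f} use {f,z}
  L8 def {t} use {t,z}

Backward fixpoint:
  live L0: ∅→{f,t,z}
  live L1: {f,t,z}→{f,t,z}
  live L2: {t,z}→{t,z}
  live L3: {f,z}→{f,t,z}
  live L4: {f,t,z}→{f,j,t,z}
  live L5: {t,z}→{f,t,z}
  live L6: {j}→∅
  live L7: {f,t,z}→{t,z}
  live L8: {t,z}→∅

live-out(L2) = ["t", "z"]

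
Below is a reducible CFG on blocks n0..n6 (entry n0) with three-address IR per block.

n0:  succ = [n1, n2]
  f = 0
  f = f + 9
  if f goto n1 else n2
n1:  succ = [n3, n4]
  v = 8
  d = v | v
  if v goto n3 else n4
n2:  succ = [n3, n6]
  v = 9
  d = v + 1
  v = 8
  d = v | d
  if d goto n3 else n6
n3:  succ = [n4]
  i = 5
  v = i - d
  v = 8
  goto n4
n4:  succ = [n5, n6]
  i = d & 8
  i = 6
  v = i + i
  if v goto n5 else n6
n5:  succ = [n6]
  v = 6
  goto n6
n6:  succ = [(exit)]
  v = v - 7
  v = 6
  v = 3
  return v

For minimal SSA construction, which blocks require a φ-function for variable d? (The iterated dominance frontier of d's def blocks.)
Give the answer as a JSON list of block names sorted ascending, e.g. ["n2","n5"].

idom tree: n1←n0 n2←n0 n3←n0 n4←n0 n5←n4 n6←n0
Dom∩ at merges:
  n3: preds {n1,n2}: {n0,n1} ∩ {n0,n2} = {n0}; idom=n0
  n4: preds {n1,n3}: {n0,n1} ∩ {n0,n3} = {n0}; idom=n0
  n6: preds {n2,n4,n5}: {n0,n2} ∩ {n0,n4} ∩ {n0,n4,n5} = {n0}; idom=n0

DF walk-up:
  n3←n1: walk n1 to n0
  n3←n2: walk n2 to n0
  n4←n1: walk n1 to n0
  n4←n3: walk n3 to n0
  n6←n2: walk n2 to n0
  n6←n4: walk n4 to n0
  n6←n5: walk n5→n4 to n0
  n0 → ∅
  n1 → {n3,n4}
  n2 → {n3,n6}
  n3 → {n4}
  n4 → {n6}
  n5 → {n6}
  n6 → ∅

φ for d: defs {n1,n2}
  DF⁺ = {n3,n4,n6}

Answer: ["n3", "n4", "n6"]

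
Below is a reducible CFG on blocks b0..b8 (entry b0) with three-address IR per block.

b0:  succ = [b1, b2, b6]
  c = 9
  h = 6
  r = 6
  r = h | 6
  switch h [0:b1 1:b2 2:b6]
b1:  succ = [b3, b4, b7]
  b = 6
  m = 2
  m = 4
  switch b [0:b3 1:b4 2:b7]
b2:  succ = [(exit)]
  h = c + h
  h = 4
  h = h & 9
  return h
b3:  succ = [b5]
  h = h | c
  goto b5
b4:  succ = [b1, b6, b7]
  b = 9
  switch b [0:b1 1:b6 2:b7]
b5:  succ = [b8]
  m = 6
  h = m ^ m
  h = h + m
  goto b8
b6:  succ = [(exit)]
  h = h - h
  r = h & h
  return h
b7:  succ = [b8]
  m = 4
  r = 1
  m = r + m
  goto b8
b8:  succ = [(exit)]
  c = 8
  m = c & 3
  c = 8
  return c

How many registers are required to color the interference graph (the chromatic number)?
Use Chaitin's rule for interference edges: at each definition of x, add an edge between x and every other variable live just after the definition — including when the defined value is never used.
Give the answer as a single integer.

Answer: 4

Analysis:
def/use:
  b0: {c,h,r} / ∅
  b1: {b,m} / ∅
  b2: {h} / {c,h}
  b3: {h} / {c,h}
  b4: {b} / ∅
  b5: {h,m} / ∅
  b6: {h,r} / {h}
  b7: {m,r} / ∅
  b8: {c,m} / ∅

Liveness:
  b0 li=∅ lo={c,h}
  b1 li={c,h} lo={c,h}
  b2 li={c,h} lo=∅
  b3 li={c,h} lo=∅
  b4 li={c,h} lo={c,h}
  b5 li=∅ lo=∅
  b6 li={h} lo=∅
  b7 li=∅ lo=∅
  b8 li=∅ lo=∅

Interference:
  b↔{c,h,m}
  c↔{b,h,m,r}
  h↔{b,c,m,r}
  m↔{b,c,h,r}
  r↔{c,h,m}

Chromatic number:
  clique {b,c,h,m} ⇒ need ≥ 4
  assign b→c3 c→c0 h→c1 m→c2 r→c3 — no edge inside a register ⇒ χ ≤ 4
  χ = 4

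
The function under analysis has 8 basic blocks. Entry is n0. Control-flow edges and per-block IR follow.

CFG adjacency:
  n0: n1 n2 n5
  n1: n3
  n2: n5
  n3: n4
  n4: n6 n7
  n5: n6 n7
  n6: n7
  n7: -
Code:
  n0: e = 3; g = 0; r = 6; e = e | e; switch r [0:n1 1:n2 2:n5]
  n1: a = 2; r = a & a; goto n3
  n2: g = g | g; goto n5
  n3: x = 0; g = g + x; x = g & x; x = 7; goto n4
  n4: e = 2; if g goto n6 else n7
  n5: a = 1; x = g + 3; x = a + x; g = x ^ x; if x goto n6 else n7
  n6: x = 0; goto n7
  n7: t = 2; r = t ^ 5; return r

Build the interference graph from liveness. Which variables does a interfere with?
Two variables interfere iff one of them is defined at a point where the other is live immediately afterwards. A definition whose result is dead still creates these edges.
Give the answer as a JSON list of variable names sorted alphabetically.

def/use:
  n0 def {e,g,r} use ∅
  n1 def {a,r} use ∅
  n2 def {g} use {g}
  n3 def {g,x} use {g}
  n4 def {e} use {g}
  n5 def {a,g,x} use {g}
  n6 def {x} use ∅
  n7 def {r,t} use ∅

Liveness:
  live n0: ∅→{g}
  live n1: {g}→{g}
  live n2: {g}→{g}
  live n3: {g}→{g}
  live n4: {g}→∅
  live n5: {g}→∅
  live n6: ∅→∅
  live n7: ∅→∅

Interference:
  a↔{g,x}
  e↔{g,r}
  g↔{a,e,r,x}
  r↔{e,g}
  t↔∅
  x↔{a,g}

N(a) = ["g", "x"]

Answer: ["g", "x"]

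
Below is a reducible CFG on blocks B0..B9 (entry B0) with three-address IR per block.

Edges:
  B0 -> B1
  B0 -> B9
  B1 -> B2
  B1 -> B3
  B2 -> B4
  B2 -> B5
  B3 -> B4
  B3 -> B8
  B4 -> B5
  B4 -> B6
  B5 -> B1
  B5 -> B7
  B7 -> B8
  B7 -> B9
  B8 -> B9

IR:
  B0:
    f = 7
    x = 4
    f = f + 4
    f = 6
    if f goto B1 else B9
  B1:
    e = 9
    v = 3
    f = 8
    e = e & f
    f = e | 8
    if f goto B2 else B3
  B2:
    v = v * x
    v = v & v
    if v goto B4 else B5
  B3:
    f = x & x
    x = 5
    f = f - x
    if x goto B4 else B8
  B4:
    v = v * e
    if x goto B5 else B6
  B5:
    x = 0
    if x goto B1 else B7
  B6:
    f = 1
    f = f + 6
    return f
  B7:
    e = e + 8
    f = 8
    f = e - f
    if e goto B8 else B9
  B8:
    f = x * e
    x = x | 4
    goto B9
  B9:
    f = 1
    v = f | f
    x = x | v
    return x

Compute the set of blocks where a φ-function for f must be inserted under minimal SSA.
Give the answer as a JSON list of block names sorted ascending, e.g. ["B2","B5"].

idom tree: B1←B0 B2←B1 B3←B1 B4←B1 B5←B1 B6←B4 B7←B5 B8←B1 B9←B0
Dom at joins:
  B1: preds {B0,B5}: {B0} ∩ {B0,B1,B5} = {B0}; idom=B0
  B4: preds {B2,B3}: {B0,B1,B2} ∩ {B0,B1,B3} = {B0,B1}; idom=B1
  B5: preds {B2,B4}: {B0,B1,B2} ∩ {B0,B1,B4} = {B0,B1}; idom=B1
  B8: preds {B3,B7}: {B0,B1,B3} ∩ {B0,B1,B5,B7} = {B0,B1}; idom=B1
  B9: preds {B0,B7,B8}: {B0} ∩ {B0,B1,B5,B7} ∩ {B0,B1,B8} = {B0}; idom=B0

DF derivation:
  B1←B0: walk · to B0
  B1←B5: walk B5→B1 to B0
  B4←B2: walk B2 to B1
  B4←B3: walk B3 to B1
  B5←B2: walk B2 to B1
  B5←B4: walk B4 to B1
  B8←B3: walk B3 to B1
  B8←B7: walk B7→B5 to B1
  B9←B0: walk · to B0
  B9←B7: walk B7→B5→B1 to B0
  B9←B8: walk B8→B1 to B0
  DF(B0)=∅
  DF(B1)={B1,B9}
  DF(B2)={B4,B5}
  DF(B3)={B4,B8}
  DF(B4)={B5}
  DF(B5)={B1,B8,B9}
  DF(B6)=∅
  DF(B7)={B8,B9}
  DF(B8)={B9}
  DF(B9)=∅

φ for f: defs {B0,B1,B3,B6,B7,B8,B9}
  DF⁺ = {B1,B4,B5,B8,B9}

Answer: ["B1", "B4", "B5", "B8", "B9"]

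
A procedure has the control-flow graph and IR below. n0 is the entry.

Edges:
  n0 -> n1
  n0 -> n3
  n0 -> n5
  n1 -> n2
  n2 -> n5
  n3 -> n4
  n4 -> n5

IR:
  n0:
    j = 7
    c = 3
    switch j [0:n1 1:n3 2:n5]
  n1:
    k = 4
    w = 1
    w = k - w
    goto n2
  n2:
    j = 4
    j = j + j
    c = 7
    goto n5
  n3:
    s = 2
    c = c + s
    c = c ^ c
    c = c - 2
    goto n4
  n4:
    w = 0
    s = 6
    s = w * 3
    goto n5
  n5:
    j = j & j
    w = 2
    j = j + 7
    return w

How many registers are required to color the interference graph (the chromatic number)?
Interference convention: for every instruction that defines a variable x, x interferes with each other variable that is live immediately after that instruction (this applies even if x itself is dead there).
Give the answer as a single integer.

def/use:
  n0: {c,j} / ∅
  n1: {k,w} / ∅
  n2: {c,j} / ∅
  n3: {c,s} / {c}
  n4: {s,w} / ∅
  n5: {j,w} / {j}

Liveness:
  live n0: ∅→{c,j}
  live n1: ∅→∅
  live n2: ∅→{j}
  live n3: {c,j}→{j}
  live n4: {j}→{j}
  live n5: {j}→∅

Interfere edges:
  c: {j,s}
  j: {c,s,w}
  k: {w}
  s: {c,j,w}
  w: {j,k,s}

Colouring:
  lower bound: {c,j,s} mutually conflict ⇒ χ ≥ 3
  3-colouring: R0={j,k}  R1={s}  R2={c,w}
  χ = 3

Answer: 3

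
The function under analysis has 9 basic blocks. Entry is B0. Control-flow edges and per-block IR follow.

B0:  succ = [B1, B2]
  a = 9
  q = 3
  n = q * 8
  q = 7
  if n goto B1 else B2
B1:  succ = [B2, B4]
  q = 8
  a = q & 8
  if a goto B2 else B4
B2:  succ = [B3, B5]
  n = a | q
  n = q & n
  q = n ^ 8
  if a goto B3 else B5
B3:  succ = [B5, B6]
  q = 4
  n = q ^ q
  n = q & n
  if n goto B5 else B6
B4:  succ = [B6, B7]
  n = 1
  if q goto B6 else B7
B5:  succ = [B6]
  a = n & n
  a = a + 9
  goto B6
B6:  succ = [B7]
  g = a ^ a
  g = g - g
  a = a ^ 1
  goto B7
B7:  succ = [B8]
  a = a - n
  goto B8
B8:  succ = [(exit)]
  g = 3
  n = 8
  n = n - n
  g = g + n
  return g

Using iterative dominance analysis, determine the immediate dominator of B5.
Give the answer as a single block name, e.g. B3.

Answer: B2

Working:
idom tree: B1←B0 B2←B0 B3←B2 B4←B1 B5←B2 B6←B0 B7←B0 B8←B7
Dom at joins:
  B2: preds {B0,B1}: {B0} ∩ {B0,B1} = {B0}; idom=B0
  B5: preds {B2,B3}: {B0,B2} ∩ {B0,B2,B3} = {B0,B2}; idom=B2
  B6: preds {B3,B4,B5}: {B0,B2,B3} ∩ {B0,B1,B4} ∩ {B0,B2,B5} = {B0}; idom=B0
  B7: preds {B4,B6}: {B0,B1,B4} ∩ {B0,B6} = {B0}; idom=B0

idom(B5) = B2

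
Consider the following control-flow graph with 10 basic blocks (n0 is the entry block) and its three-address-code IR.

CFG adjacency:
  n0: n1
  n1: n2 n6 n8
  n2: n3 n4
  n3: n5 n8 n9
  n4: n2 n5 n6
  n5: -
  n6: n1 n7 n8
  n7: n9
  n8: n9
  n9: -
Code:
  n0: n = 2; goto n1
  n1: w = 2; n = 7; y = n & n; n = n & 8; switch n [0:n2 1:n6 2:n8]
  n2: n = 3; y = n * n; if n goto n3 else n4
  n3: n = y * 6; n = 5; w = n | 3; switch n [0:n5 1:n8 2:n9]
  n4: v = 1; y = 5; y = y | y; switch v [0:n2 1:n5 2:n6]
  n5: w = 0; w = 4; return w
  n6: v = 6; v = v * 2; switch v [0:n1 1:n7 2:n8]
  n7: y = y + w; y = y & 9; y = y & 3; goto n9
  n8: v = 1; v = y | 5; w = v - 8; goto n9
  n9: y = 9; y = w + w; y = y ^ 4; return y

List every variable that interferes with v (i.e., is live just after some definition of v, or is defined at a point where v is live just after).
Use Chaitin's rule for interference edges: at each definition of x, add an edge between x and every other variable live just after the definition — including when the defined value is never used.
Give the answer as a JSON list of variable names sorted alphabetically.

Answer: ["w", "y"]

Derivation:
Per-block:
  n0: {n} / ∅
  n1: {n,w,y} / ∅
  n2: {n,y} / ∅
  n3: {n,w} / {y}
  n4: {v,y} / ∅
  n5: {w} / ∅
  n6: {v} / ∅
  n7: {y} / {w,y}
  n8: {v,w} / {y}
  n9: {y} / {w}

Liveness:
  n0 li=∅ lo=∅
  n1 li=∅ lo={w,y}
  n2 li={w} lo={w,y}
  n3 li={y} lo={w,y}
  n4 li={w} lo={w,y}
  n5 li=∅ lo=∅
  n6 li={w,y} lo={w,y}
  n7 li={w,y} lo={w}
  n8 li={y} lo={w}
  n9 li={w} lo=∅

Conflict graph:
  n: {w,y}
  v: {w,y}
  w: {n,v,y}
  y: {n,v,w}

N(v) = ["w", "y"]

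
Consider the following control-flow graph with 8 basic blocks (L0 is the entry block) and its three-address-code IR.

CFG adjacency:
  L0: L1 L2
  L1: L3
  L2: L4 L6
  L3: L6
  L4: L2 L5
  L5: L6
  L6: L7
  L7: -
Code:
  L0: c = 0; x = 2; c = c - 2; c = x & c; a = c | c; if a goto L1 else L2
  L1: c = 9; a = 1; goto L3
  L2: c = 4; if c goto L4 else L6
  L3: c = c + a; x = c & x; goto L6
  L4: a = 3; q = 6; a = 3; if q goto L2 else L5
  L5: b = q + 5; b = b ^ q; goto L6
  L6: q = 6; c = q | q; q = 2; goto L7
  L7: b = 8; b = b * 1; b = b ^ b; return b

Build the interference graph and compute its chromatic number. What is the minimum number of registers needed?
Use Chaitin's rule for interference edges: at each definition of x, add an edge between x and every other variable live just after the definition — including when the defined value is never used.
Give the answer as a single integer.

Answer: 3

Derivation:
Block summaries:
  L0: {a,c,x} / ∅
  L1: {a,c} / ∅
  L2: {c} / ∅
  L3: {c,x} / {a,c,x}
  L4: {a,q} / ∅
  L5: {b} / {q}
  L6: {c,q} / ∅
  L7: {b} / ∅

Live sets:
  live L0: ∅→{x}
  live L1: {x}→{a,c,x}
  live L2: ∅→∅
  live L3: {a,c,x}→∅
  live L4: ∅→{q}
  live L5: {q}→∅
  live L6: ∅→∅
  live L7: ∅→∅

Conflict graph:
  a: {c,q,x}
  b: {q}
  c: {a,x}
  q: {a,b}
  x: {a,c}

Registers:
  clique {a,c,x} ⇒ need ≥ 3
  3-colouring: r0={a,b}  r1={c,q}  r2={x}
  χ = 3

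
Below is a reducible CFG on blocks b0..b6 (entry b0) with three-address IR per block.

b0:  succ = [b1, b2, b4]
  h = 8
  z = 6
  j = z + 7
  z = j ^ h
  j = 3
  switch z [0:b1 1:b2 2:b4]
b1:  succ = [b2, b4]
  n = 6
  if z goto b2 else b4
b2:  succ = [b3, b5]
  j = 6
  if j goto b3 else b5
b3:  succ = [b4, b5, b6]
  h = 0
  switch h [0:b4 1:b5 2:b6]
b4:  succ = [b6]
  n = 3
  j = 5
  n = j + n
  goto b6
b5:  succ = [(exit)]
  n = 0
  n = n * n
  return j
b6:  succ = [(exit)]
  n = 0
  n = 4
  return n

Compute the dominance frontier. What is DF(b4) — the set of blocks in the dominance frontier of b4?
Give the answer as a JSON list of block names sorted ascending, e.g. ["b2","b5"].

idom tree: b1←b0 b2←b0 b3←b2 b4←b0 b5←b2 b6←b0
Dom∩ at merges:
  b2: preds {b0,b1}: {b0} ∩ {b0,b1} = {b0}; idom=b0
  b4: preds {b0,b1,b3}: {b0} ∩ {b0,b1} ∩ {b0,b2,b3} = {b0}; idom=b0
  b5: preds {b2,b3}: {b0,b2} ∩ {b0,b2,b3} = {b0,b2}; idom=b2
  b6: preds {b3,b4}: {b0,b2,b3} ∩ {b0,b4} = {b0}; idom=b0

Frontier:
  b2←b0: walk · to b0
  b2←b1: walk b1 to b0
  b4←b0: walk · to b0
  b4←b1: walk b1 to b0
  b4←b3: walk b3→b2 to b0
  b5←b2: walk · to b2
  b5←b3: walk b3 to b2
  b6←b3: walk b3→b2 to b0
  b6←b4: walk b4 to b0
  b0 → ∅
  b1 → {b2,b4}
  b2 → {b4,b6}
  b3 → {b4,b5,b6}
  b4 → {b6}
  b5 → ∅
  b6 → ∅

DF(b4) = ["b6"]

Answer: ["b6"]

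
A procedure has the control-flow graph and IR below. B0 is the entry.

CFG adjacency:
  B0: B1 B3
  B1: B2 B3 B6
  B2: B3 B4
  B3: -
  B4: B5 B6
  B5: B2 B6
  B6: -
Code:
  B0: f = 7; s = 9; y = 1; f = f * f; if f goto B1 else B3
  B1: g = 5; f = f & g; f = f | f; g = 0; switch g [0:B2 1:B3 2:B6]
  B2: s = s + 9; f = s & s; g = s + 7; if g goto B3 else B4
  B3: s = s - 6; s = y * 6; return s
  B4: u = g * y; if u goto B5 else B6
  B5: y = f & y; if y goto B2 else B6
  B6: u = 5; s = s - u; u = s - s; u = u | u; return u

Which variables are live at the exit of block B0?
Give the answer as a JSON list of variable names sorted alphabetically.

Block summaries:
  B0 def {f,s,y} use ∅
  B1 def {f,g} use {f}
  B2 def {f,g,s} use {s}
  B3 def {s} use {s,y}
  B4 def {u} use {g,y}
  B5 def {y} use {f,y}
  B6 def {s,u} use {s}

Live sets:
  live B0: ∅→{f,s,y}
  live B1: {f,s,y}→{s,y}
  live B2: {s,y}→{f,g,s,y}
  live B3: {s,y}→∅
  live B4: {f,g,s,y}→{f,s,y}
  live B5: {f,s,y}→{s,y}
  live B6: {s}→∅

live-out(B0) = ["f", "s", "y"]

Answer: ["f", "s", "y"]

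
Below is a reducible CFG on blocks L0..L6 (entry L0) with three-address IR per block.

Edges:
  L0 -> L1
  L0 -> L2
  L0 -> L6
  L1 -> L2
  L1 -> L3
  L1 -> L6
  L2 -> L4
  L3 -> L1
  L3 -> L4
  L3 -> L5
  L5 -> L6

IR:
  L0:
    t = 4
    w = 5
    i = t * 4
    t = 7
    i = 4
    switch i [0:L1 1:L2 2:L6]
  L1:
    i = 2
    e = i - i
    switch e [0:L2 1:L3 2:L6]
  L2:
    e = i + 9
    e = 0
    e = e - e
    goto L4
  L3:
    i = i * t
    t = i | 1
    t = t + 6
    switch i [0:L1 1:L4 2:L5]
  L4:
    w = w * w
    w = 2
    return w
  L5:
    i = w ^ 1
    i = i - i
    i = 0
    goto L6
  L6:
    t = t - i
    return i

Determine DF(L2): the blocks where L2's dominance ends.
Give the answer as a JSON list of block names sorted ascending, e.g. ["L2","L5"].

Answer: ["L4"]

Analysis:
idom tree: L1←L0 L2←L0 L3←L1 L4←L0 L5←L3 L6←L0
Dom∩ at merges:
  L1: preds {L0,L3}: {L0} ∩ {L0,L1,L3} = {L0}; idom=L0
  L2: preds {L0,L1}: {L0} ∩ {L0,L1} = {L0}; idom=L0
  L4: preds {L2,L3}: {L0,L2} ∩ {L0,L1,L3} = {L0}; idom=L0
  L6: preds {L0,L1,L5}: {L0} ∩ {L0,L1} ∩ {L0,L1,L3,L5} = {L0}; idom=L0

DF derivation:
  L1←L0: walk · to L0
  L1←L3: walk L3→L1 to L0
  L2←L0: walk · to L0
  L2←L1: walk L1 to L0
  L4←L2: walk L2 to L0
  L4←L3: walk L3→L1 to L0
  L6←L0: walk · to L0
  L6←L1: walk L1 to L0
  L6←L5: walk L5→L3→L1 to L0
  DF(L0)=∅
  DF(L1)={L1,L2,L4,L6}
  DF(L2)={L4}
  DF(L3)={L1,L4,L6}
  DF(L4)=∅
  DF(L5)={L6}
  DF(L6)=∅

DF(L2) = ["L4"]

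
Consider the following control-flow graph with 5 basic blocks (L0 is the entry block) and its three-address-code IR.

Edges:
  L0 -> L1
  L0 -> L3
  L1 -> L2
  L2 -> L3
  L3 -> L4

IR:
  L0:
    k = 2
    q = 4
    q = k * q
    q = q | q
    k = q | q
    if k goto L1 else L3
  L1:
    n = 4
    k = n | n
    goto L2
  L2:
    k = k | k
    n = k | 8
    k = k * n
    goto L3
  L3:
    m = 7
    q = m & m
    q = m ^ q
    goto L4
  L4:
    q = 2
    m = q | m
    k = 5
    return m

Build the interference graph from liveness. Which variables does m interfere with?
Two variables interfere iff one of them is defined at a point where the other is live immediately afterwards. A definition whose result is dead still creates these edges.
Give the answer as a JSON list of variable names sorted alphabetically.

Answer: ["k", "q"]

Working:
Per-block:
  L0: {k,q} / ∅
  L1: {k,n} / ∅
  L2: {k,n} / {k}
  L3: {m,q} / ∅
  L4: {k,m,q} / {m}

Live sets:
  L0 li=∅ lo=∅
  L1 li=∅ lo={k}
  L2 li={k} lo=∅
  L3 li=∅ lo={m}
  L4 li={m} lo=∅

Conflict graph:
  k: {m,n,q}
  m: {k,q}
  n: {k}
  q: {k,m}

N(m) = ["k", "q"]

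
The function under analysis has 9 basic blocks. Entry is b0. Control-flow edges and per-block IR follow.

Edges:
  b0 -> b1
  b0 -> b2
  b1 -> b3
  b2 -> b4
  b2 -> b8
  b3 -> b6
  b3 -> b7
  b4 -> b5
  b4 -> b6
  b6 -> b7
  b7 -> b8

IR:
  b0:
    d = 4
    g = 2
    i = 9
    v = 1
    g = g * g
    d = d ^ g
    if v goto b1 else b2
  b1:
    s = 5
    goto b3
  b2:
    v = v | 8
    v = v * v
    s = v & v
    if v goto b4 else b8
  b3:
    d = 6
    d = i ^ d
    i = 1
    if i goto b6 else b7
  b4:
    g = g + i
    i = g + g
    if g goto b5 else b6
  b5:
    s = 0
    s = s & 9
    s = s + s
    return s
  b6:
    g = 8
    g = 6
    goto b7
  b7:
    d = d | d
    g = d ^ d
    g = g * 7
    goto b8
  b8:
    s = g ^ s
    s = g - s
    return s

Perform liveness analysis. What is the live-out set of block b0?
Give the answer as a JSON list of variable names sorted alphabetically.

Block summaries:
  b0: def={d,g,i,v} ue=∅
  b1: def={s} ue=∅
  b2: def={s,v} ue={v}
  b3: def={d,i} ue={i}
  b4: def={g,i} ue={g,i}
  b5: def={s} ue=∅
  b6: def={g} ue=∅
  b7: def={d,g} ue={d}
  b8: def={s} ue={g,s}

Live sets:
  live b0: ∅→{d,g,i,v}
  live b1: {i}→{i,s}
  live b2: {d,g,i,v}→{d,g,i,s}
  live b3: {i,s}→{d,s}
  live b4: {d,g,i,s}→{d,s}
  live b5: ∅→∅
  live b6: {d,s}→{d,s}
  live b7: {d,s}→{g,s}
  live b8: {g,s}→∅

live-out(b0) = ["d", "g", "i", "v"]

Answer: ["d", "g", "i", "v"]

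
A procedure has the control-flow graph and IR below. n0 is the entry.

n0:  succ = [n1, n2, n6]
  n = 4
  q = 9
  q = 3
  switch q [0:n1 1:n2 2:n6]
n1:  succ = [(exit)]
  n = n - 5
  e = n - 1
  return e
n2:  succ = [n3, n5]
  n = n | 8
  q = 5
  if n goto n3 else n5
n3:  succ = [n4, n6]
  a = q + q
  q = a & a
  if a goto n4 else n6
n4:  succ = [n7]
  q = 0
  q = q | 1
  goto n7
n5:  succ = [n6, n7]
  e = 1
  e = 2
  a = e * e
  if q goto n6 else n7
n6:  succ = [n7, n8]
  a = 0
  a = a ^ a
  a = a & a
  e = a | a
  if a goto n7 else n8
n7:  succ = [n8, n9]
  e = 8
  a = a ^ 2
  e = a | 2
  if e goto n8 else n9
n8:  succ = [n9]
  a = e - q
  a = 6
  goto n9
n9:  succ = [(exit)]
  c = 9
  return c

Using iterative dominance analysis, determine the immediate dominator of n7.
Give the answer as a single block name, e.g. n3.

Answer: n0

Analysis:
idom tree: n1←n0 n2←n0 n3←n2 n4←n3 n5←n2 n6←n0 n7←n0 n8←n0 n9←n0
Join-block Dom:
  n6: preds {n0,n3,n5}: {n0} ∩ {n0,n2,n3} ∩ {n0,n2,n5} = {n0}; idom=n0
  n7: preds {n4,n5,n6}: {n0,n2,n3,n4} ∩ {n0,n2,n5} ∩ {n0,n6} = {n0}; idom=n0
  n8: preds {n6,n7}: {n0,n6} ∩ {n0,n7} = {n0}; idom=n0
  n9: preds {n7,n8}: {n0,n7} ∩ {n0,n8} = {n0}; idom=n0

idom(n7) = n0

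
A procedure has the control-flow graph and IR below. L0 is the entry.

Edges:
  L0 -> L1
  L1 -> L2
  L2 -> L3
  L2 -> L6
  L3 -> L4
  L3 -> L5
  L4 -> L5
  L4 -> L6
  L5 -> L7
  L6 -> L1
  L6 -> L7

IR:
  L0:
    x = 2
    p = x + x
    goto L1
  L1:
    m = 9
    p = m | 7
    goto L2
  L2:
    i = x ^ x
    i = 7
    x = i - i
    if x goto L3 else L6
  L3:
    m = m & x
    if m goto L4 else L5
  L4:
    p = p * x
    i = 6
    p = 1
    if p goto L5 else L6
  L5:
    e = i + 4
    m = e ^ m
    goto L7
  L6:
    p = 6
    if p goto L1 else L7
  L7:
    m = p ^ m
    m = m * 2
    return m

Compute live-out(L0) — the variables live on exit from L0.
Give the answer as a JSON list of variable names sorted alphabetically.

Answer: ["x"]

Analysis:
def/use:
  L0: def={p,x} ue=∅
  L1: def={m,p} ue=∅
  L2: def={i,x} ue={x}
  L3: def={m} ue={m,x}
  L4: def={i,p} ue={p,x}
  L5: def={e,m} ue={i,m}
  L6: def={p} ue=∅
  L7: def={m} ue={m,p}

Backward fixpoint:
  L0: in=∅ out={x}
  L1: in={x} out={m,p,x}
  L2: in={m,p,x} out={i,m,p,x}
  L3: in={i,m,p,x} out={i,m,p,x}
  L4: in={m,p,x} out={i,m,p,x}
  L5: in={i,m,p} out={m,p}
  L6: in={m,x} out={m,p,x}
  L7: in={m,p} out=∅

live-out(L0) = ["x"]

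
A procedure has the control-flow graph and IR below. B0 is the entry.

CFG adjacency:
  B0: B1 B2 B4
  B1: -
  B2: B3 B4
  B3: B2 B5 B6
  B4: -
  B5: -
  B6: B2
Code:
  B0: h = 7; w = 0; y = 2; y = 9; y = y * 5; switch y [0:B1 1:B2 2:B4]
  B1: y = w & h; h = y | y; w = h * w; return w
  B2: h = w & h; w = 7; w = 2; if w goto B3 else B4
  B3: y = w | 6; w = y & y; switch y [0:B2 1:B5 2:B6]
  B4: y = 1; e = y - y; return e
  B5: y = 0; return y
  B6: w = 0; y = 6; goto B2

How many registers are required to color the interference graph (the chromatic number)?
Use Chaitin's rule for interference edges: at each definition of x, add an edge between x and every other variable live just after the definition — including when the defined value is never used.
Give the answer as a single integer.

Answer: 3

Working:
def/use:
  B0: def={h,w,y} ue=∅
  B1: def={h,w,y} ue={h,w}
  B2: def={h,w} ue={h,w}
  B3: def={w,y} ue={w}
  B4: def={e,y} ue=∅
  B5: def={y} ue=∅
  B6: def={w,y} ue=∅

Live sets:
  B0 li=∅ lo={h,w}
  B1 li={h,w} lo=∅
  B2 li={h,w} lo={h,w}
  B3 li={h,w} lo={h,w}
  B4 li=∅ lo=∅
  B5 li=∅ lo=∅
  B6 li={h} lo={h,w}

Interfere edges:
  e↔∅
  h↔{w,y}
  w↔{h,y}
  y↔{h,w}

Colouring:
  {h,w,y} pairwise interfere (3-clique) ⇒ χ ≥ 3
  3-colouring: c0={e,h}  c1={w}  c2={y}
  χ = 3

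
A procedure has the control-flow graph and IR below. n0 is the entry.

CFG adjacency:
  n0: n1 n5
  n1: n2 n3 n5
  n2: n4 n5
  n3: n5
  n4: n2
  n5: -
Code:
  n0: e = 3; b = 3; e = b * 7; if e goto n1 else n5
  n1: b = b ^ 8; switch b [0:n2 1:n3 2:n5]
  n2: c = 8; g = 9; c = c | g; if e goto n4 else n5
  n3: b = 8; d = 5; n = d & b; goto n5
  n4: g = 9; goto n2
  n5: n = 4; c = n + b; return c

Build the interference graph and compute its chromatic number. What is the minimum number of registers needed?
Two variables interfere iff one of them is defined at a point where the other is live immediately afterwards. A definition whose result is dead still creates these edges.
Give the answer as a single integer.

Answer: 4

Derivation:
Per-block:
  n0: def={b,e} ue=∅
  n1: def={b} ue={b}
  n2: def={c,g} ue={e}
  n3: def={b,d,n} ue=∅
  n4: def={g} ue=∅
  n5: def={c,n} ue={b}

Backward fixpoint:
  live n0: ∅→{b,e}
  live n1: {b,e}→{b,e}
  live n2: {b,e}→{b,e}
  live n3: ∅→{b}
  live n4: {b,e}→{b,e}
  live n5: {b}→∅

Interfere edges:
  b↔{c,d,e,g,n}
  c↔{b,e,g}
  d↔{b}
  e↔{b,c,g}
  g↔{b,c,e}
  n↔{b}

Registers:
  lower bound: {b,c,e,g} mutually conflict ⇒ χ ≥ 4
  4-colouring: c0={b}  c1={c,d,n}  c2={e}  c3={g}
  χ = 4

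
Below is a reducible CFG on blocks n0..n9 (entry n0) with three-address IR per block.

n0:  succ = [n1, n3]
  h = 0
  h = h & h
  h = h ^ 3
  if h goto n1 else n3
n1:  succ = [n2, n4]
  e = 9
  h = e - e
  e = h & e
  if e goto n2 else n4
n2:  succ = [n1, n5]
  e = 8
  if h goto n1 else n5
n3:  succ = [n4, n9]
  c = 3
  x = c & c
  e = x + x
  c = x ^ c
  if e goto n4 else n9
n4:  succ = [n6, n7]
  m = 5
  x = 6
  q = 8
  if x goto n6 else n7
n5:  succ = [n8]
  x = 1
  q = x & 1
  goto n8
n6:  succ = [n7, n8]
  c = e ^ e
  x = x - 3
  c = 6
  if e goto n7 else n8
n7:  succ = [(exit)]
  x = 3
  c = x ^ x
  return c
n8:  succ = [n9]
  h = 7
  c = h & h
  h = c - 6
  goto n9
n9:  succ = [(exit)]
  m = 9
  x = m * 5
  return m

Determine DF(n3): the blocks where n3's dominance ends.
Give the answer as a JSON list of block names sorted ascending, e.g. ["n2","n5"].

idom tree: n1←n0 n2←n1 n3←n0 n4←n0 n5←n2 n6←n4 n7←n4 n8←n0 n9←n0
Dom at joins:
  n1: preds {n0,n2}: {n0} ∩ {n0,n1,n2} = {n0}; idom=n0
  n4: preds {n1,n3}: {n0,n1} ∩ {n0,n3} = {n0}; idom=n0
  n7: preds {n4,n6}: {n0,n4} ∩ {n0,n4,n6} = {n0,n4}; idom=n4
  n8: preds {n5,n6}: {n0,n1,n2,n5} ∩ {n0,n4,n6} = {n0}; idom=n0
  n9: preds {n3,n8}: {n0,n3} ∩ {n0,n8} = {n0}; idom=n0

Frontier:
  join n1 pred n0: · stop@n0
  join n1 pred n2: n2→n1 stop@n0
  join n4 pred n1: n1 stop@n0
  join n4 pred n3: n3 stop@n0
  join n7 pred n4: · stop@n4
  join n7 pred n6: n6 stop@n4
  join n8 pred n5: n5→n2→n1 stop@n0
  join n8 pred n6: n6→n4 stop@n0
  join n9 pred n3: n3 stop@n0
  join n9 pred n8: n8 stop@n0
  n0 → ∅
  n1 → {n1,n4,n8}
  n2 → {n1,n8}
  n3 → {n4,n9}
  n4 → {n8}
  n5 → {n8}
  n6 → {n7,n8}
  n7 → ∅
  n8 → {n9}
  n9 → ∅

DF(n3) = ["n4", "n9"]

Answer: ["n4", "n9"]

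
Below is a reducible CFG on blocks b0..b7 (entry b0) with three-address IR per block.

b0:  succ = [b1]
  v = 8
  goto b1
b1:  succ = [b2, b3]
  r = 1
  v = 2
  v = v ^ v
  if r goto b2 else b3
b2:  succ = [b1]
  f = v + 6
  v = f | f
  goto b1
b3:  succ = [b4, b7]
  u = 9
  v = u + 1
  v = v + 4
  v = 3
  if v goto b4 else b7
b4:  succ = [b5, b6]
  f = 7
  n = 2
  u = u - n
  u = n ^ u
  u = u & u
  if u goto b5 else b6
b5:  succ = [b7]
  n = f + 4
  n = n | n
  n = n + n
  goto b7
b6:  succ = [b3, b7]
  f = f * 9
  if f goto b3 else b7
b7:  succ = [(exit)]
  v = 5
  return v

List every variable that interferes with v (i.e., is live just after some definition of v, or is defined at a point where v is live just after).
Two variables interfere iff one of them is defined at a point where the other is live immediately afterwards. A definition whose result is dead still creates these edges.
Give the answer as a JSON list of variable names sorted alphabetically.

Answer: ["r", "u"]

Derivation:
Block summaries:
  b0 def {v} use ∅
  b1 def {r,v} use ∅
  b2 def {f,v} use {v}
  b3 def {u,v} use ∅
  b4 def {f,n,u} use {u}
  b5 def {n} use {f}
  b6 def {f} use {f}
  b7 def {v} use ∅

Backward fixpoint:
  b0: in=∅ out=∅
  b1: in=∅ out={v}
  b2: in={v} out=∅
  b3: in=∅ out={u}
  b4: in={u} out={f}
  b5: in={f} out=∅
  b6: in={f} out=∅
  b7: in=∅ out=∅

Interfere edges:
  f: {n,u}
  n: {f,u}
  r: {v}
  u: {f,n,v}
  v: {r,u}

N(v) = ["r", "u"]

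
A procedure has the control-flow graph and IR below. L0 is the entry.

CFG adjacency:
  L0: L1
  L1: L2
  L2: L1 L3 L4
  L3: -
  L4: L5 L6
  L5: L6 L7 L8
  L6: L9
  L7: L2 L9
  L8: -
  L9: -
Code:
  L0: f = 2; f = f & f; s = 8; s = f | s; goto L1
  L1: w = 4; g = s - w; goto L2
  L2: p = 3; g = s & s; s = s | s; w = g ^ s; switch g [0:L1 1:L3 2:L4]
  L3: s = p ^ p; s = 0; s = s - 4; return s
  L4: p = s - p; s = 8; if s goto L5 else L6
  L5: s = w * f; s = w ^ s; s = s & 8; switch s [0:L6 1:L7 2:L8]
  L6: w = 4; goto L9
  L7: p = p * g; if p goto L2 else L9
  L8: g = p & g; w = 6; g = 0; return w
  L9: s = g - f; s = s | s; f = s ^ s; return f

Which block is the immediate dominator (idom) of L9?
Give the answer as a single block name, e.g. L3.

Answer: L4

Derivation:
idom tree: L1←L0 L2←L1 L3←L2 L4←L2 L5←L4 L6←L4 L7←L5 L8←L5 L9←L4
Join-block Dom:
  L1: preds {L0,L2}: {L0} ∩ {L0,L1,L2} = {L0}; idom=L0
  L2: preds {L1,L7}: {L0,L1} ∩ {L0,L1,L2,L4,L5,L7} = {L0,L1}; idom=L1
  L6: preds {L4,L5}: {L0,L1,L2,L4} ∩ {L0,L1,L2,L4,L5} = {L0,L1,L2,L4}; idom=L4
  L9: preds {L6,L7}: {L0,L1,L2,L4,L6} ∩ {L0,L1,L2,L4,L5,L7} = {L0,L1,L2,L4}; idom=L4

idom(L9) = L4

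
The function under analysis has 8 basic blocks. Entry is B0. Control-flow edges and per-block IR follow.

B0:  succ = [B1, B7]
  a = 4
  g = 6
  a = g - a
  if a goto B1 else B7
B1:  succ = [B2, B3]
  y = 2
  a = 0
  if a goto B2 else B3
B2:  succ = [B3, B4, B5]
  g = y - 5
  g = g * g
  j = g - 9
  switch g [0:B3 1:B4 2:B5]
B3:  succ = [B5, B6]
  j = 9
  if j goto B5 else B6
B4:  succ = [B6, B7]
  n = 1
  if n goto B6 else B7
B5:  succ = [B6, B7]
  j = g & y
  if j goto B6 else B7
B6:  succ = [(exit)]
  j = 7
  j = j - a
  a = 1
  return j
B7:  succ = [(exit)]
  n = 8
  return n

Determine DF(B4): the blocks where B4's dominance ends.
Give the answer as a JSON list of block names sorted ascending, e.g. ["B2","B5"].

Answer: ["B6", "B7"]

Derivation:
idom tree: B1←B0 B2←B1 B3←B1 B4←B2 B5←B1 B6←B1 B7←B0
Join-block Dom:
  B3: preds {B1,B2}: {B0,B1} ∩ {B0,B1,B2} = {B0,B1}; idom=B1
  B5: preds {B2,B3}: {B0,B1,B2} ∩ {B0,B1,B3} = {B0,B1}; idom=B1
  B6: preds {B3,B4,B5}: {B0,B1,B3} ∩ {B0,B1,B2,B4} ∩ {B0,B1,B5} = {B0,B1}; idom=B1
  B7: preds {B0,B4,B5}: {B0} ∩ {B0,B1,B2,B4} ∩ {B0,B1,B5} = {B0}; idom=B0

DF derivation:
  join B3 pred B1: · stop@B1
  join B3 pred B2: B2 stop@B1
  join B5 pred B2: B2 stop@B1
  join B5 pred B3: B3 stop@B1
  join B6 pred B3: B3 stop@B1
  join B6 pred B4: B4→B2 stop@B1
  join B6 pred B5: B5 stop@B1
  join B7 pred B0: · stop@B0
  join B7 pred B4: B4→B2→B1 stop@B0
  join B7 pred B5: B5→B1 stop@B0
  B0 → ∅
  B1 → {B7}
  B2 → {B3,B5,B6,B7}
  B3 → {B5,B6}
  B4 → {B6,B7}
  B5 → {B6,B7}
  B6 → ∅
  B7 → ∅

DF(B4) = ["B6", "B7"]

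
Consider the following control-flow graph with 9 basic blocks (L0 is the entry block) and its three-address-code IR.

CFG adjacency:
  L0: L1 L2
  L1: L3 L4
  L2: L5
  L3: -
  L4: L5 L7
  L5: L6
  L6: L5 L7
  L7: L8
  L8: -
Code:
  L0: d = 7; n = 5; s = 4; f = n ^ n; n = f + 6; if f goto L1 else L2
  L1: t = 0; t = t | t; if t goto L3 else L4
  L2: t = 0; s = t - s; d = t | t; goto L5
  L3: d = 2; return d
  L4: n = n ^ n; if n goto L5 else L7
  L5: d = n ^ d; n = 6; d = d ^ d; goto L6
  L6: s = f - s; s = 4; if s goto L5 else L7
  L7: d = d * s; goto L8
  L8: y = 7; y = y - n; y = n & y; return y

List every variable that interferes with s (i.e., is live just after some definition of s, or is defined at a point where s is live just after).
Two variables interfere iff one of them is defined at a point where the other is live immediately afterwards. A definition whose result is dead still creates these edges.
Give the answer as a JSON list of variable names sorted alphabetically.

Per-block:
  L0 def {d,f,n,s} use ∅
  L1 def {t} use ∅
  L2 def {d,s,t} use {s}
  L3 def {d} use ∅
  L4 def {n} use {n}
  L5 def {d,n} use {d,n}
  L6 def {s} use {f,s}
  L7 def {d} use {d,s}
  L8 def {y} use {n}

Backward fixpoint:
  L0: in=∅ out={d,f,n,s}
  L1: in={d,f,n,s} out={d,f,n,s}
  L2: in={f,n,s} out={d,f,n,s}
  L3: in=∅ out=∅
  L4: in={d,f,n,s} out={d,f,n,s}
  L5: in={d,f,n,s} out={d,f,n,s}
  L6: in={d,f,n,s} out={d,f,n,s}
  L7: in={d,n,s} out={n}
  L8: in={n} out=∅

Conflict graph:
  d: {f,n,s,t}
  f: {d,n,s,t}
  n: {d,f,s,t,y}
  s: {d,f,n,t}
  t: {d,f,n,s}
  y: {n}

N(s) = ["d", "f", "n", "t"]

Answer: ["d", "f", "n", "t"]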